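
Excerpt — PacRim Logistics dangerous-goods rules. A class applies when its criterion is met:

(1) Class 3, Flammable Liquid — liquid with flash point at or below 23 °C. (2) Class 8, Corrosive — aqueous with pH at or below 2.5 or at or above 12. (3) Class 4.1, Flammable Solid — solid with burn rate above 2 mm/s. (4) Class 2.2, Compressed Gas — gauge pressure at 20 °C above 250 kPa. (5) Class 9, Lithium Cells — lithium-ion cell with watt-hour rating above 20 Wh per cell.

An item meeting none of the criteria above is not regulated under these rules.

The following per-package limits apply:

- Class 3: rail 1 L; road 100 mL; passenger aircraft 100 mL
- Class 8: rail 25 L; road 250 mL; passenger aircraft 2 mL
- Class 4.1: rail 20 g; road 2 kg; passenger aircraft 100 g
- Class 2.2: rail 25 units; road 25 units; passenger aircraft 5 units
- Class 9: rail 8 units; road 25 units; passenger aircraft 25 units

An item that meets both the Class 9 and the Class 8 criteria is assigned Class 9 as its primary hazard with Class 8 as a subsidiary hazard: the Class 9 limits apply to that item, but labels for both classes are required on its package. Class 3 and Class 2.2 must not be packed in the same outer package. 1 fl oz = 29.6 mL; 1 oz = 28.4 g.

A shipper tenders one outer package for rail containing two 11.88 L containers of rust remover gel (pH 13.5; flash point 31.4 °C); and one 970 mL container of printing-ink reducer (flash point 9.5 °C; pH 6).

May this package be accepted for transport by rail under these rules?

Yes

With pH 13.5 (≥ 12), the rust remover gel falls in Class 8.
With flash point 9.5 °C (≤ 23 °C), the printing-ink reducer falls in Class 3.
Class 3 quantity: 970 mL.
That is within the Class 3 rail limit of 1 L.
Class 8 quantity: two 11.88 L containers = 23.76 L.
That is within the Class 8 rail limit of 25 L.
The segregation rule (Class 3 with Class 2.2) does not apply to Class 3 with Class 8.
Every hazard class is within its rail limit and no segregation rule is violated.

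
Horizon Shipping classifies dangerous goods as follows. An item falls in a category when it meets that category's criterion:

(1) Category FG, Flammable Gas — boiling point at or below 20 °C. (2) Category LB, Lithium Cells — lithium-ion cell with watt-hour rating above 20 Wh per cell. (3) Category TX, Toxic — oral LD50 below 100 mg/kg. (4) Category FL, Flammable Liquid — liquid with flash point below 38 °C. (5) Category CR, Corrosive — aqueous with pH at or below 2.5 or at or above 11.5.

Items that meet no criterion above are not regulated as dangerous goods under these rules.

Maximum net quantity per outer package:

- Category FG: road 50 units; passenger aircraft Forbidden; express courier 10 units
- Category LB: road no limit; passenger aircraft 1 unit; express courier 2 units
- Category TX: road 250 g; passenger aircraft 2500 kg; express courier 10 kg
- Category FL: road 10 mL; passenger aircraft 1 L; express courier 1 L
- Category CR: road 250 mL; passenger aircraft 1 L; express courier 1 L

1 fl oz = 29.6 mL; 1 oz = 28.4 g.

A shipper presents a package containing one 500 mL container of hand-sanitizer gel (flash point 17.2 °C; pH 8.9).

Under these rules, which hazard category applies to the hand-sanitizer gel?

The hand-sanitizer gel has flash point 17.2 °C, which is < 38 °C, so it is Category FL (Flammable Liquid).

Category FL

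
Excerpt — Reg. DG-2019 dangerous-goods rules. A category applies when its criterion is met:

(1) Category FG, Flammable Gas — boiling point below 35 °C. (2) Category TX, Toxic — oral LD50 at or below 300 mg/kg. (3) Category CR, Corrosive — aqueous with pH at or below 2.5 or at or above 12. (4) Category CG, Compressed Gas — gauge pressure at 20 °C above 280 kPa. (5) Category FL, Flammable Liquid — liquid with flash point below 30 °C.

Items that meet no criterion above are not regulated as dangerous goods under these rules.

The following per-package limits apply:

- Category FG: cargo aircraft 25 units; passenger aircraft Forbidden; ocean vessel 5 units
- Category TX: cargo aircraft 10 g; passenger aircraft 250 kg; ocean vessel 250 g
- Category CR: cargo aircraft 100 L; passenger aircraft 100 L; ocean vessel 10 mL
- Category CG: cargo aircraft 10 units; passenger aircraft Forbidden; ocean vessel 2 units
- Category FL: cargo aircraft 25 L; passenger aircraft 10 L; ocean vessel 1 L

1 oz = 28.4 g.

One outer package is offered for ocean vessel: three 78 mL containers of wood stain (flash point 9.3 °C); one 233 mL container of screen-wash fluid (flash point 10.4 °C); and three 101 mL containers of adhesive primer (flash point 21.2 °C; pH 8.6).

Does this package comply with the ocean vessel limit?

Yes

Flash point 9.3 °C meets the Category FL criterion (Flammable Liquid), so the wood stain is Category FL.
With flash point 10.4 °C (< 30 °C), the screen-wash fluid falls in Category FL.
The adhesive primer has flash point 21.2 °C, which is < 30 °C, so it is Category FL (Flammable Liquid).
Total Category FL: (three 78 mL containers = 234 mL) + 233 mL + (three 101 mL containers = 303 mL) = 770 mL.
770 mL is within the ocean vessel limit of 1 L for Category FL.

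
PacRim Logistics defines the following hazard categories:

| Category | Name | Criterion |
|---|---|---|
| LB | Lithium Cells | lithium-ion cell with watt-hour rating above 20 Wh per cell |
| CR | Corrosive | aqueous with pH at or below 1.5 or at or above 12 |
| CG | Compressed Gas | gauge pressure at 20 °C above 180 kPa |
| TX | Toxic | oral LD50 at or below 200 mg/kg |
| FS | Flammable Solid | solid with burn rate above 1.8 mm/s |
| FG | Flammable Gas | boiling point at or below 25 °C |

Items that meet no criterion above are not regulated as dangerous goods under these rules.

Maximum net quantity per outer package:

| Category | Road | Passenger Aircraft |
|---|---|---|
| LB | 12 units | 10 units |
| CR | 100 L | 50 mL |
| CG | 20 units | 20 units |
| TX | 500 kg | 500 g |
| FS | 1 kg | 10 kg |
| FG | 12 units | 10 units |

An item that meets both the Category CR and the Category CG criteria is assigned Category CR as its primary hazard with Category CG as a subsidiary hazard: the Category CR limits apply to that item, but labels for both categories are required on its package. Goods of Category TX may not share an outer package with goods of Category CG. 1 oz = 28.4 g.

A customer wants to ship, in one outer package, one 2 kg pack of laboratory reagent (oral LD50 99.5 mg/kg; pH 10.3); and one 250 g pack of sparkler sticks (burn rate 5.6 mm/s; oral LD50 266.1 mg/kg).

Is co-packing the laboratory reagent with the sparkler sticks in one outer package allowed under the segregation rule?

Laboratory reagent: oral LD50 99.5 mg/kg ≤ 200 mg/kg → Category TX (Toxic).
With burn rate 5.6 mm/s (> 1.8 mm/s), the sparkler sticks fall in Category FS.
No segregation rule bars Category TX with Category FS.

Yes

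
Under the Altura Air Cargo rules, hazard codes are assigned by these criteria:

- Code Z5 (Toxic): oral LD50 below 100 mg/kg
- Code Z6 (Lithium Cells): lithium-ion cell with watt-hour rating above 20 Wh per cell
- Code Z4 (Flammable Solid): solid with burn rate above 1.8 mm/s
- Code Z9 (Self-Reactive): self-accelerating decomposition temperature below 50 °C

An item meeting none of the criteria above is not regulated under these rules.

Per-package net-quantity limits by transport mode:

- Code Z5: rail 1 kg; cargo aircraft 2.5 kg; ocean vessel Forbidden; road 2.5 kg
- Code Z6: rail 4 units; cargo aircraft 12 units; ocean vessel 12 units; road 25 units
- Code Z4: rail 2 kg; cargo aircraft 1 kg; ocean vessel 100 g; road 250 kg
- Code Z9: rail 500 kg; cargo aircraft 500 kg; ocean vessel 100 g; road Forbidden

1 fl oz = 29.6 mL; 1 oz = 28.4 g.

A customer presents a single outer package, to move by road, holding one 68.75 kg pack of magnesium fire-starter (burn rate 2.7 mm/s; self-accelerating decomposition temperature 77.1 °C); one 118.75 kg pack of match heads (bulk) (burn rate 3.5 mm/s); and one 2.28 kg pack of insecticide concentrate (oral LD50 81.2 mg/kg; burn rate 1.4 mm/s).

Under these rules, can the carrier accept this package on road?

Burn rate 2.7 mm/s meets the Code Z4 criterion (Flammable Solid), so the magnesium fire-starter is Code Z4.
Burn rate 3.5 mm/s meets the Code Z4 criterion (Flammable Solid), so the match heads (bulk) are Code Z4.
Insecticide concentrate: oral LD50 81.2 mg/kg < 100 mg/kg → Code Z5 (Toxic).
Code Z4 net quantity: 68.75 kg + 118.75 kg = 187.5 kg.
That is within the Code Z4 road limit of 250 kg.
Code Z5 quantity: 2.28 kg.
2.28 kg ≤ 2.5 kg (road limit, Code Z5) — within limit.
Every hazard code is within its road limit and no segregation rule is violated.

Yes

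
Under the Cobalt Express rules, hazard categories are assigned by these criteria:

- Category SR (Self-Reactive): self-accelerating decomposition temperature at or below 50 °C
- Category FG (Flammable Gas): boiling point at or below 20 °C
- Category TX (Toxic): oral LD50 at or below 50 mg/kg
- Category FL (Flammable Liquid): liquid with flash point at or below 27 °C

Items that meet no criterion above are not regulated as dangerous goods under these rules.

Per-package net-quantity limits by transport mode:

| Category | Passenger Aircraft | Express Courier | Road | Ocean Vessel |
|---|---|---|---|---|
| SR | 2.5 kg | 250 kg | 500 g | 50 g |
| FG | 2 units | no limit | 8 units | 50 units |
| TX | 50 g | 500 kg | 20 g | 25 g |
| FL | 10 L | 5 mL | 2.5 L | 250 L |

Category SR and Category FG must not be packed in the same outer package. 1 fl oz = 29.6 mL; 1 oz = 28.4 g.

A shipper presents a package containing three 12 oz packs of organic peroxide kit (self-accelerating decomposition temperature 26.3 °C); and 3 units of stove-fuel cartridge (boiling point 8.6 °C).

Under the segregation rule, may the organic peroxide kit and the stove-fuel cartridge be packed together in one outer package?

With self-accelerating decomposition temperature 26.3 °C (≤ 50 °C), the organic peroxide kit falls in Category SR.
The stove-fuel cartridge has boiling point 8.6 °C, which is ≤ 20 °C, so it is Category FG (Flammable Gas).
Category SR and Category FG may not share an outer package.

No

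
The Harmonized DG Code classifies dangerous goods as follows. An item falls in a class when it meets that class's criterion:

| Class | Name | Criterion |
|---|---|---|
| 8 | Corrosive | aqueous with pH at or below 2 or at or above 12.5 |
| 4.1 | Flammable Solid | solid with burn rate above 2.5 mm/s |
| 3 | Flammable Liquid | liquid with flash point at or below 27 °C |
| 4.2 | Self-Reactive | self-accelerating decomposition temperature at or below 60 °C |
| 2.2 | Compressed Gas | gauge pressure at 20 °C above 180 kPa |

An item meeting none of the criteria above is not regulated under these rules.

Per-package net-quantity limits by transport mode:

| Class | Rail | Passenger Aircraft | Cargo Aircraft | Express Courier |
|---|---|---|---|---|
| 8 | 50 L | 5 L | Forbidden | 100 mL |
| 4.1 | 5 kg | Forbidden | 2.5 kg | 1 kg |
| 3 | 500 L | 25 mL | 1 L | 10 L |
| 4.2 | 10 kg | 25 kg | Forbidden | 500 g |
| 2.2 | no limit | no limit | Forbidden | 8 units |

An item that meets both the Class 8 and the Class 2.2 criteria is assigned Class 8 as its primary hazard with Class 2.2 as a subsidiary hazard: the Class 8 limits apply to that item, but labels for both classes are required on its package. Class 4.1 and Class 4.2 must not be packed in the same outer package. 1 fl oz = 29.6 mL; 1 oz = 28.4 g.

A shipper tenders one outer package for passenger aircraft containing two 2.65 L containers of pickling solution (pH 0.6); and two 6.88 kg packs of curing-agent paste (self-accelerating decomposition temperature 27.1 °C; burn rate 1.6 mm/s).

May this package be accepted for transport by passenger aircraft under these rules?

No

The pickling solution has pH 0.6, which is ≤ 2, so it is Class 8 (Corrosive).
Curing-agent paste: self-accelerating decomposition temperature 27.1 °C ≤ 60 °C → Class 4.2 (Self-Reactive).
Class 8 quantity: two 2.65 L containers = 5.3 L.
That exceeds the Class 8 passenger aircraft limit of 5 L.
Class 4.2 quantity: two 6.88 kg packs = 13.76 kg.
13.76 kg is within the passenger aircraft limit of 25 kg for Class 4.2.
The segregation rule (Class 4.1 with Class 4.2) does not apply to Class 8 with Class 4.2.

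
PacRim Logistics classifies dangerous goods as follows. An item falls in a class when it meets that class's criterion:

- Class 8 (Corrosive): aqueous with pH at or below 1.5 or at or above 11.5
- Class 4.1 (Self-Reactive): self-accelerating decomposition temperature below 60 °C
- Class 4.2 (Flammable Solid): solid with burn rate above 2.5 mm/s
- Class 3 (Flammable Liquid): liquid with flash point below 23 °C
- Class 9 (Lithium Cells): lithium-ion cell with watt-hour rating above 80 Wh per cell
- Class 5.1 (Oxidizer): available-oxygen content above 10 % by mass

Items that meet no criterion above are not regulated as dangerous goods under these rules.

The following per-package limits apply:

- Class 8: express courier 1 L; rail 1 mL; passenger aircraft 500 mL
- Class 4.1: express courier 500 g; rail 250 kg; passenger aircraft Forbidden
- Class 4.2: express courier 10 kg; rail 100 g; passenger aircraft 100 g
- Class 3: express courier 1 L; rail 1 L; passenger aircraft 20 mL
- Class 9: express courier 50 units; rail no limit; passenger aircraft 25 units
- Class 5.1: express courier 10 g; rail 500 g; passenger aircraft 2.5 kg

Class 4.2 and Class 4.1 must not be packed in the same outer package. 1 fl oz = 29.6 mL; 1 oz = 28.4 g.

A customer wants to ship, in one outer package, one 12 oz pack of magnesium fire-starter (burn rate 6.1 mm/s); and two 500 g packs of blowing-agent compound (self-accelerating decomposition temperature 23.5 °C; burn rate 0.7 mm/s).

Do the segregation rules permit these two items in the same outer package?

No

The magnesium fire-starter has burn rate 6.1 mm/s, which is > 2.5 mm/s, so it is Class 4.2 (Flammable Solid).
Self-accelerating decomposition temperature 23.5 °C meets the Class 4.1 criterion (Self-Reactive), so the blowing-agent compound is Class 4.1.
Class 4.2 and Class 4.1 may not share an outer package.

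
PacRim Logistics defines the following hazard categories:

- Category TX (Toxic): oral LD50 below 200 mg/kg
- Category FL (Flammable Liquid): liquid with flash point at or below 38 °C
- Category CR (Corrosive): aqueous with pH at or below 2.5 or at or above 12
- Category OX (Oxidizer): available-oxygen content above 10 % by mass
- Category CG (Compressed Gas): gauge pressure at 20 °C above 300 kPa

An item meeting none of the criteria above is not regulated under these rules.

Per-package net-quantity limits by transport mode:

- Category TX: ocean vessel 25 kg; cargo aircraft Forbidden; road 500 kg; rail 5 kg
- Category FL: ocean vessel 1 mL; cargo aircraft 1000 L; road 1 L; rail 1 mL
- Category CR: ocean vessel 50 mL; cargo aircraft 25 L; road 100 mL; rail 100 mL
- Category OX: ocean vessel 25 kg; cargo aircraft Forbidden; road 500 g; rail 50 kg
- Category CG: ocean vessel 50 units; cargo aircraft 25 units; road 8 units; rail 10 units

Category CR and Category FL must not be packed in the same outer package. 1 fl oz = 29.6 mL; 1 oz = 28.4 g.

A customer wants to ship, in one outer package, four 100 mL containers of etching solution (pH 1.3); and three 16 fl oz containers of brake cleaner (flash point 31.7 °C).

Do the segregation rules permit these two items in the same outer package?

Etching solution: pH 1.3 ≤ 2.5 → Category CR (Corrosive).
Brake cleaner: flash point 31.7 °C ≤ 38 °C → Category FL (Flammable Liquid).
Category CR and Category FL may not share an outer package.

No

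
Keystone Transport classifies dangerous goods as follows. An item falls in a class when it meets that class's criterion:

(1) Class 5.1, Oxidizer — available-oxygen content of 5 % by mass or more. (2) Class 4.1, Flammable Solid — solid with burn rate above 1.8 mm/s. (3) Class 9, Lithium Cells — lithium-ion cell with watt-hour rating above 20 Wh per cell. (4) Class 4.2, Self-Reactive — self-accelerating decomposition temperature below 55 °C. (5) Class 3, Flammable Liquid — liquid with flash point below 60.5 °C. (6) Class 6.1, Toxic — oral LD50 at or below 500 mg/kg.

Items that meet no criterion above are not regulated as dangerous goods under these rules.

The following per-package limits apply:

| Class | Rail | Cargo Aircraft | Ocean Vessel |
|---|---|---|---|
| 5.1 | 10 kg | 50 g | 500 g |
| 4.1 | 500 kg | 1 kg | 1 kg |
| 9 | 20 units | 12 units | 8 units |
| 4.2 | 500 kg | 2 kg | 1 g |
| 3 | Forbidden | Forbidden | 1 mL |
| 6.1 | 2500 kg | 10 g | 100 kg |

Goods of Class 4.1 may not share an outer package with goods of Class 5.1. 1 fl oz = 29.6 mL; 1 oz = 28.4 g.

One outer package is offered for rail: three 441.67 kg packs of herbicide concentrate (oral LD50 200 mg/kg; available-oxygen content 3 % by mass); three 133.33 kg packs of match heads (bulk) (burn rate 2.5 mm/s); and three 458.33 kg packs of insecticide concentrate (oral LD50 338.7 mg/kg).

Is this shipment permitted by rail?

No

The herbicide concentrate has oral LD50 200 mg/kg, which is ≤ 500 mg/kg, so it is Class 6.1 (Toxic).
The match heads (bulk) have burn rate 2.5 mm/s, which is > 1.8 mm/s, so they are Class 4.1 (Flammable Solid).
The insecticide concentrate has oral LD50 338.7 mg/kg, which is ≤ 500 mg/kg, so it is Class 6.1 (Toxic).
Class 6.1 net quantity: (three 441.67 kg packs = 1325.01 kg) + (three 458.33 kg packs = 1374.99 kg) = 2700 kg.
That exceeds the Class 6.1 rail limit of 2500 kg.
Class 4.1 quantity: three 133.33 kg packs = 399.99 kg.
399.99 kg ≤ 500 kg (rail limit, Class 4.1) — within limit.
The segregation rule (Class 4.1 with Class 5.1) does not apply to Class 6.1 with Class 4.1.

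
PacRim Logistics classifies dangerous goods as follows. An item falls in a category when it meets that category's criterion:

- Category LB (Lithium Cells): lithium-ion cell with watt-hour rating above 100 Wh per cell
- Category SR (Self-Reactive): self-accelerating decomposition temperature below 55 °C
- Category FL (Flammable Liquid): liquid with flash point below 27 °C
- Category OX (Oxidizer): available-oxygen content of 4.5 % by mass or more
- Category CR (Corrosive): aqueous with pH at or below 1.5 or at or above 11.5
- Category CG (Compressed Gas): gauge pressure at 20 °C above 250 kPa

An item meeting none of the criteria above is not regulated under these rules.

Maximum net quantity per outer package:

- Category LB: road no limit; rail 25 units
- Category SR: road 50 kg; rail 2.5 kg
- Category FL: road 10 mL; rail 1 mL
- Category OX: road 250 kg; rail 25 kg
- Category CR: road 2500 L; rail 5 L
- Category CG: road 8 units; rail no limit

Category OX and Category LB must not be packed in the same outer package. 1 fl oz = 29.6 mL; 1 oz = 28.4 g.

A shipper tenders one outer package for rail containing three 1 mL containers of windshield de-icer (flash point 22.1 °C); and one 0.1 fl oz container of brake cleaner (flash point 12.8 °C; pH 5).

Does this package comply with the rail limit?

The windshield de-icer has flash point 22.1 °C, which is < 27 °C, so it is Category FL (Flammable Liquid).
Flash point 12.8 °C meets the Category FL criterion (Flammable Liquid), so the brake cleaner is Category FL.
Total Category FL: (three 1 mL containers = 3 mL) + (one 0.1 fl oz container = 2.96 mL) = 5.96 mL.
5.96 mL > 1 mL (rail limit, Category FL) — over the limit.

No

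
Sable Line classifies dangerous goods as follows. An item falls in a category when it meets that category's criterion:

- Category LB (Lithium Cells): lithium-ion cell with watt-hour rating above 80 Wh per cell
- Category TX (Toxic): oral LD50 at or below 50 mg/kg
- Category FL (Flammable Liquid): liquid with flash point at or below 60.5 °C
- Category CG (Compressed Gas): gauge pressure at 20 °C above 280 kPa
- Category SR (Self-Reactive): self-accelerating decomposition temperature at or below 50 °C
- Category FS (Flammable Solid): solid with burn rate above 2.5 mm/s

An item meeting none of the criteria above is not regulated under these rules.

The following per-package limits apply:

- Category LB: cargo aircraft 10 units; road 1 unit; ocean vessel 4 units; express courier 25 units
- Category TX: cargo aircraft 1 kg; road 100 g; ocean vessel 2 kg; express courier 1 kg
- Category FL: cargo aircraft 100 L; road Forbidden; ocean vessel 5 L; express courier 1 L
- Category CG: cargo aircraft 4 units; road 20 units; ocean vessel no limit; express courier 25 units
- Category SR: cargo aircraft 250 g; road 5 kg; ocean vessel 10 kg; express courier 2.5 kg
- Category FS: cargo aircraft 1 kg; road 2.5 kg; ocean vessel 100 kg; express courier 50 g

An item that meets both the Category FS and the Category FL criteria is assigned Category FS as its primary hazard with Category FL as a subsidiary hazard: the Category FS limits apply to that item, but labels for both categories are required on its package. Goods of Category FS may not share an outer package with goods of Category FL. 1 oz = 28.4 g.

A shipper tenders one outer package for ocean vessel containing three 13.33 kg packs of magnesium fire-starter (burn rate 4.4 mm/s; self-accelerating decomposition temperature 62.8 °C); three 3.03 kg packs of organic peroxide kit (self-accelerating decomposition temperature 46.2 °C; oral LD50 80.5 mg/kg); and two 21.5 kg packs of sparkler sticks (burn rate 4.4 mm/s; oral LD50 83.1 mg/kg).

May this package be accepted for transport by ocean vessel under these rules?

Yes

With burn rate 4.4 mm/s (> 2.5 mm/s), the magnesium fire-starter falls in Category FS.
The organic peroxide kit has self-accelerating decomposition temperature 46.2 °C, which is ≤ 50 °C, so it is Category SR (Self-Reactive).
Sparkler sticks: burn rate 4.4 mm/s > 2.5 mm/s → Category FS (Flammable Solid).
Category FS net quantity: (three 13.33 kg packs = 39.99 kg) + (two 21.5 kg packs = 43 kg) = 82.99 kg.
82.99 kg ≤ 100 kg (ocean vessel limit, Category FS) — within limit.
Category SR quantity: three 3.03 kg packs = 9.09 kg.
9.09 kg ≤ 10 kg (ocean vessel limit, Category SR) — within limit.
The segregation rule (Category FS with Category FL) does not apply to Category FS with Category SR.
Every hazard category is within its ocean vessel limit and no segregation rule is violated.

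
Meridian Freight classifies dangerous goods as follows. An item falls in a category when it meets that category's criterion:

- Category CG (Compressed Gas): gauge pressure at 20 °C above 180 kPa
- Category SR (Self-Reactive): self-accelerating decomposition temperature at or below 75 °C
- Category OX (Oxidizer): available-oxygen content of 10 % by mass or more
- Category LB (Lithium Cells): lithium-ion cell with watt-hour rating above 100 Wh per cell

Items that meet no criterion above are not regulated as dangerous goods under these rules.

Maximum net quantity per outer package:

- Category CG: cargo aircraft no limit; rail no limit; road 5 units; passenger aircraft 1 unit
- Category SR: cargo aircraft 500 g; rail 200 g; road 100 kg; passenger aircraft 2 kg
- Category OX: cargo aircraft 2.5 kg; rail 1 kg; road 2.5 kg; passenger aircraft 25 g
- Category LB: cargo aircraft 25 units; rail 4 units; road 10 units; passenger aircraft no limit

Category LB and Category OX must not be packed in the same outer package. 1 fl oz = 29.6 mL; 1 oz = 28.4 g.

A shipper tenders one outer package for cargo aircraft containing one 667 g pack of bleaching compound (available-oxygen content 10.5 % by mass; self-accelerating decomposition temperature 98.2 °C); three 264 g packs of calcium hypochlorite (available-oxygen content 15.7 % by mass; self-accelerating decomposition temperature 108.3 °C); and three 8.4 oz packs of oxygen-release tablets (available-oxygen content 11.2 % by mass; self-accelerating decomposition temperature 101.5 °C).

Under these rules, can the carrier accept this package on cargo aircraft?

Yes

With available-oxygen content 10.5 % by mass (≥ 10 % by mass), the bleaching compound falls in Category OX.
With available-oxygen content 15.7 % by mass (≥ 10 % by mass), the calcium hypochlorite falls in Category OX.
Available-oxygen content 11.2 % by mass meets the Category OX criterion (Oxidizer), so the oxygen-release tablets are Category OX.
Category OX net quantity: 667 g + (three 264 g packs = 792 g) + (three 8.4 oz packs = 715.68 g) = 2174.68 g.
2174.68 g ≤ 2.5 kg (cargo aircraft limit, Category OX) — within limit.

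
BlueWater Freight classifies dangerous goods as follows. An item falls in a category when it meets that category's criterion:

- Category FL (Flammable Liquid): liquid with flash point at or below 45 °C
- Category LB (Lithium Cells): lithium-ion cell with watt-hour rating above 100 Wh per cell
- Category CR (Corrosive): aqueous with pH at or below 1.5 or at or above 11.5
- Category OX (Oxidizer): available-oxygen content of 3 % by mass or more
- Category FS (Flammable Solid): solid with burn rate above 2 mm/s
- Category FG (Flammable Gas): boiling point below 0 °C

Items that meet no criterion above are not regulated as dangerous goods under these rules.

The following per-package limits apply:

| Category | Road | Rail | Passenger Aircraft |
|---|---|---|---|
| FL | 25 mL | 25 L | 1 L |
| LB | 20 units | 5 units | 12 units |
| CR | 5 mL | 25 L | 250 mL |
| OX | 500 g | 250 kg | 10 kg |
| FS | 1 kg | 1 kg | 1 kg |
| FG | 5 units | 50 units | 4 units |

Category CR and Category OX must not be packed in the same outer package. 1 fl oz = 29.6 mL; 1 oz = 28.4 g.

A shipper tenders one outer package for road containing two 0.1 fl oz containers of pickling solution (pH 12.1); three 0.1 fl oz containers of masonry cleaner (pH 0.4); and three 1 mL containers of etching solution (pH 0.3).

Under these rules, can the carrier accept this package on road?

No

Pickling solution: pH 12.1 ≥ 11.5 → Category CR (Corrosive).
With pH 0.4 (≤ 1.5), the masonry cleaner falls in Category CR.
Etching solution: pH 0.3 ≤ 1.5 → Category CR (Corrosive).
Category CR net quantity: (two 0.1 fl oz containers = 5.92 mL) + (three 0.1 fl oz containers = 8.88 mL) + (three 1 mL containers = 3 mL) = 17.8 mL.
17.8 mL > 5 mL (road limit, Category CR) — over the limit.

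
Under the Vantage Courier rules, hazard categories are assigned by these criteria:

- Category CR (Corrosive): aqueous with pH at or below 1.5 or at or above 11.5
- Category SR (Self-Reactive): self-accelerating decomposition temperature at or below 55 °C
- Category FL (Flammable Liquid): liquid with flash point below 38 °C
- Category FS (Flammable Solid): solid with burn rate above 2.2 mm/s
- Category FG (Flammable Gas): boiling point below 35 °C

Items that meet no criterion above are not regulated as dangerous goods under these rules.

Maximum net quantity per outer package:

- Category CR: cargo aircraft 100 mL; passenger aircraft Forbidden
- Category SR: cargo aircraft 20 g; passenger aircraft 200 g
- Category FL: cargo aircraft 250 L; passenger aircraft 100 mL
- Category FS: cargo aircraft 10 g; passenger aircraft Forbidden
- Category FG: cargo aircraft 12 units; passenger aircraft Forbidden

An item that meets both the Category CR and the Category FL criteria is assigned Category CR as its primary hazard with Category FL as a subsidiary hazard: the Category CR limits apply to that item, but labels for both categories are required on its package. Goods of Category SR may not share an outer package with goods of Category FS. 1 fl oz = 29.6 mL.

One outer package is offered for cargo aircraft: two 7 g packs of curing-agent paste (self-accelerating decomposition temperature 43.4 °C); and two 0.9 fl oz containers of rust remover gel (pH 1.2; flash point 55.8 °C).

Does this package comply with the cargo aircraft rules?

Yes

With self-accelerating decomposition temperature 43.4 °C (≤ 55 °C), the curing-agent paste falls in Category SR.
With pH 1.2 (≤ 1.5), the rust remover gel falls in Category CR.
Category CR quantity: two 0.9 fl oz containers = 53.28 mL.
53.28 mL ≤ 100 mL (cargo aircraft limit, Category CR) — within limit.
Category SR quantity: two 7 g packs = 14 g.
14 g ≤ 20 g (cargo aircraft limit, Category SR) — within limit.
The segregation rule (Category SR with Category FS) does not apply to Category CR with Category SR.
Every hazard category is within its cargo aircraft limit and no segregation rule is violated.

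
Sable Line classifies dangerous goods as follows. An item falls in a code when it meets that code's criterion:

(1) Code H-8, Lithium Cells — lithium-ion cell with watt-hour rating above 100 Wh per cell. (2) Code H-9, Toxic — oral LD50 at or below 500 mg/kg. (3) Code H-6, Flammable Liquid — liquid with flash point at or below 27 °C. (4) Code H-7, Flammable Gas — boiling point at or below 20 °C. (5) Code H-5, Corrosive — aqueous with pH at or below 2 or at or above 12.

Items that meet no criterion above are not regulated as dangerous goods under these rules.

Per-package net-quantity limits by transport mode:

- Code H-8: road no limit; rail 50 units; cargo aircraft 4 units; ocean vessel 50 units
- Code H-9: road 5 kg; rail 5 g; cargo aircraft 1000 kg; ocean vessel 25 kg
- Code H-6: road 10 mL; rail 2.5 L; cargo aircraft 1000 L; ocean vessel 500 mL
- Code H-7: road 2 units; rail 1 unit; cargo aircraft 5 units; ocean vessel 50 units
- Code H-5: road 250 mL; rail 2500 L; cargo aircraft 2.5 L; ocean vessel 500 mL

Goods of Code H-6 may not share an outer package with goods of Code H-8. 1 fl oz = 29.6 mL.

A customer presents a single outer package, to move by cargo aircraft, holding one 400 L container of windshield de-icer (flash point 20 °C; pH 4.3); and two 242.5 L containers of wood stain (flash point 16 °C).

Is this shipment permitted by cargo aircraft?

Flash point 20 °C meets the Code H-6 criterion (Flammable Liquid), so the windshield de-icer is Code H-6.
The wood stain has flash point 16 °C, which is ≤ 27 °C, so it is Code H-6 (Flammable Liquid).
Code H-6 net quantity: 400 L + (two 242.5 L containers = 485 L) = 885 L.
That is within the Code H-6 cargo aircraft limit of 1000 L.

Yes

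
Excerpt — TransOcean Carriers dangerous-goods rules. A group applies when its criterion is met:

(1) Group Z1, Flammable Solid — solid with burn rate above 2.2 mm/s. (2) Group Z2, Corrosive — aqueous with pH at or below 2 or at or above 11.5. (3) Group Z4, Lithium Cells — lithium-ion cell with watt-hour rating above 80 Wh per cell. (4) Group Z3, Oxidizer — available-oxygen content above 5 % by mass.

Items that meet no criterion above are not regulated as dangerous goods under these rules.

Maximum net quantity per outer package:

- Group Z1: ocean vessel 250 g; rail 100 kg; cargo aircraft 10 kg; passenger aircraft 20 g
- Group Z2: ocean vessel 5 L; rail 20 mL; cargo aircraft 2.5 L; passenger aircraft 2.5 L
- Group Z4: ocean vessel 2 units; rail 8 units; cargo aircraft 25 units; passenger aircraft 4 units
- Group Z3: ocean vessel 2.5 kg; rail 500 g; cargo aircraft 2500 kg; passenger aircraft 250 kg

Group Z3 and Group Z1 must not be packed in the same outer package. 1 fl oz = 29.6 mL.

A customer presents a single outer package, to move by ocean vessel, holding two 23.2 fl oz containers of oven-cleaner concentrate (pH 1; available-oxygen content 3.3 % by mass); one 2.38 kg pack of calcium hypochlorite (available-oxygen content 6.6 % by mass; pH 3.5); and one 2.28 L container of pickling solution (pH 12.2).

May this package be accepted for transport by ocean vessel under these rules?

Yes

The oven-cleaner concentrate has pH 1, which is ≤ 2, so it is Group Z2 (Corrosive).
With available-oxygen content 6.6 % by mass (> 5 % by mass), the calcium hypochlorite falls in Group Z3.
pH 12.2 meets the Group Z2 criterion (Corrosive), so the pickling solution is Group Z2.
Group Z3 quantity: 2.38 kg.
2.38 kg ≤ 2.5 kg (ocean vessel limit, Group Z3) — within limit.
Group Z2 net quantity: (two 23.2 fl oz containers = 1373.44 mL) + 2.28 L = 3653.44 mL.
That is within the Group Z2 ocean vessel limit of 5 L.
The segregation rule (Group Z3 with Group Z1) does not apply to Group Z3 with Group Z2.
Every hazard group is within its ocean vessel limit and no segregation rule is violated.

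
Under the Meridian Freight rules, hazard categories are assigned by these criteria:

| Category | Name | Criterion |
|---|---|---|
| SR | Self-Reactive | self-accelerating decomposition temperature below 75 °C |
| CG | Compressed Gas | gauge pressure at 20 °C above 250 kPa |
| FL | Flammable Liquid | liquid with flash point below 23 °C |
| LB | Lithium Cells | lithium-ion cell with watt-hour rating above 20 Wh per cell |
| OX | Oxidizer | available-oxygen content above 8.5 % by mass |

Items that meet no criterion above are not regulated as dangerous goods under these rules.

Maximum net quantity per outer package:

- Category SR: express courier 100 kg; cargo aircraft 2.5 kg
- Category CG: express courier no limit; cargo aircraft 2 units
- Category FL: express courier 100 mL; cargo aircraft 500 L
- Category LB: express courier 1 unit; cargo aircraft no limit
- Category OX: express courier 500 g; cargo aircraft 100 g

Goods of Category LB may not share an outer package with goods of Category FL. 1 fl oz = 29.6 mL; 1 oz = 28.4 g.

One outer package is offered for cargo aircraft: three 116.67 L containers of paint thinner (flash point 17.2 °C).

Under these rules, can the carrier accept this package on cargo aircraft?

Flash point 17.2 °C meets the Category FL criterion (Flammable Liquid), so the paint thinner is Category FL.
Category FL quantity: three 116.67 L containers = 350.01 L.
350.01 L is within the cargo aircraft limit of 500 L for Category FL.

Yes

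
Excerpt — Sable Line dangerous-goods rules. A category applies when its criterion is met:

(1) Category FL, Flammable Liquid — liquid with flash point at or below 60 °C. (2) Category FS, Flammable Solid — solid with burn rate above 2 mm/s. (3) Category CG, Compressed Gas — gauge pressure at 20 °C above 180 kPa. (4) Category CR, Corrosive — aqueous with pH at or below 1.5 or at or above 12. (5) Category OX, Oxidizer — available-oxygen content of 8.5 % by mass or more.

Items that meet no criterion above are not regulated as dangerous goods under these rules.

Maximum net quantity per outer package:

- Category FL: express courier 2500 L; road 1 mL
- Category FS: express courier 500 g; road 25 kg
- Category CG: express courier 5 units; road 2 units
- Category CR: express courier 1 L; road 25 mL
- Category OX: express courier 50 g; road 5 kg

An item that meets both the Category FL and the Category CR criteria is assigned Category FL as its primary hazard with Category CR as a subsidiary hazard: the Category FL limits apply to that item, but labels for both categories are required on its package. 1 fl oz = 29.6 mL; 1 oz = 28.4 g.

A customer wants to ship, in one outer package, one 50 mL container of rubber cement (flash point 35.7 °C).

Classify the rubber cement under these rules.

Category FL

With flash point 35.7 °C (≤ 60 °C), the rubber cement falls in Category FL.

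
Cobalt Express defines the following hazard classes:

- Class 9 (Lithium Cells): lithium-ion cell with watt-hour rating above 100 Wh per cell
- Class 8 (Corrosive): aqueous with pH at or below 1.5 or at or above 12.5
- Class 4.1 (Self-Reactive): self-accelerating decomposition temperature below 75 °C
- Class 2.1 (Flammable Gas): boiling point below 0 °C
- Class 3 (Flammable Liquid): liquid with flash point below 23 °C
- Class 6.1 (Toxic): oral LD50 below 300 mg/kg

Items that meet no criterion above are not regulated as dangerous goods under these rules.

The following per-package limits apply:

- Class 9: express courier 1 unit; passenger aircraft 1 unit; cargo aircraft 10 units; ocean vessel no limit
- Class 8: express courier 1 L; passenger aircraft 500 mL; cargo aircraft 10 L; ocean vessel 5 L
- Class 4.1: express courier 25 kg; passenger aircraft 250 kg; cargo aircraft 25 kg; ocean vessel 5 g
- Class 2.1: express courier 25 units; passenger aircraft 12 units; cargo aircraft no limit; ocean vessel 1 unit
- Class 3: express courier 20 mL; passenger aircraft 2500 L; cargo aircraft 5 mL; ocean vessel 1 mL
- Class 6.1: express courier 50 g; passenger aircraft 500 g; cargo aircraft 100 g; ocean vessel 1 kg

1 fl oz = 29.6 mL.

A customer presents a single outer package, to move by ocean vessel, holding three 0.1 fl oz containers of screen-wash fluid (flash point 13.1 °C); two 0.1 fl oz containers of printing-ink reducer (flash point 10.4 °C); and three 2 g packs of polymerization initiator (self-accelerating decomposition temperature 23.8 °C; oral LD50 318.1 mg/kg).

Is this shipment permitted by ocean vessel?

Flash point 13.1 °C meets the Class 3 criterion (Flammable Liquid), so the screen-wash fluid is Class 3.
With flash point 10.4 °C (< 23 °C), the printing-ink reducer falls in Class 3.
With self-accelerating decomposition temperature 23.8 °C (< 75 °C), the polymerization initiator falls in Class 4.1.
Class 3 net quantity: (three 0.1 fl oz containers = 8.88 mL) + (two 0.1 fl oz containers = 5.92 mL) = 14.8 mL.
That exceeds the Class 3 ocean vessel limit of 1 mL.
Class 4.1 quantity: three 2 g packs = 6 g.
6 g exceeds the ocean vessel limit of 5 g for Class 4.1.

No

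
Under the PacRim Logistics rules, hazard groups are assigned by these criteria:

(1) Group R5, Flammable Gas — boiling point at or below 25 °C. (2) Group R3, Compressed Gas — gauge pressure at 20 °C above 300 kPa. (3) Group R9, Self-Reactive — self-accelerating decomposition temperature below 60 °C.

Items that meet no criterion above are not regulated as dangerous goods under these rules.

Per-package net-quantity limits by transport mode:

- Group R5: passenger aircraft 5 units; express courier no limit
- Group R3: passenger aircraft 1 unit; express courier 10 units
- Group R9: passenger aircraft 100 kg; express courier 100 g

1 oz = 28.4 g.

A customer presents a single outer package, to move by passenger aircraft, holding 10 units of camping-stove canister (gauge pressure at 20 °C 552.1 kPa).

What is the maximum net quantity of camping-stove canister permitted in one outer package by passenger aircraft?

Gauge pressure at 20 °C 552.1 kPa meets the Group R3 criterion (Compressed Gas), so the camping-stove canister is Group R3.
The passenger aircraft limit for Group R3 is 1 unit.

1 unit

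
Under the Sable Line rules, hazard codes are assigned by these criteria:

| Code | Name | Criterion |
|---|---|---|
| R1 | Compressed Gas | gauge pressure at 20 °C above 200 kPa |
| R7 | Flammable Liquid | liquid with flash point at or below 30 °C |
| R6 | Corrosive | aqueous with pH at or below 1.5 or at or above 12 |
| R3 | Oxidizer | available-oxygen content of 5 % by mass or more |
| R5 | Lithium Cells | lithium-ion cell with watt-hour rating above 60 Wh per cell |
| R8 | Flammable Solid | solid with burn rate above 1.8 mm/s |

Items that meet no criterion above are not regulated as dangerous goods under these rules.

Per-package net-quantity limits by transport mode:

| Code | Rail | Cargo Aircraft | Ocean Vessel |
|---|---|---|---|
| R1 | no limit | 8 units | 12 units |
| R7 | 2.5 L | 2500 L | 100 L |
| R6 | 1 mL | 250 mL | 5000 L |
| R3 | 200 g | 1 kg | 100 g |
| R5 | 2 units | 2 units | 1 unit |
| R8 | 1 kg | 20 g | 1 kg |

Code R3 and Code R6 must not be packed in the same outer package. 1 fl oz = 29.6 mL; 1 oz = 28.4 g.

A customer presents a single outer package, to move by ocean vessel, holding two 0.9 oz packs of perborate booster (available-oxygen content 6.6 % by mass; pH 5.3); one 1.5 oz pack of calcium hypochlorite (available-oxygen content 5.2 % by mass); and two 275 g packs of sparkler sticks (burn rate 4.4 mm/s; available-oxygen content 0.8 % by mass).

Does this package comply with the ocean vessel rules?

Available-oxygen content 6.6 % by mass meets the Code R3 criterion (Oxidizer), so the perborate booster is Code R3.
Calcium hypochlorite: available-oxygen content 5.2 % by mass ≥ 5 % by mass → Code R3 (Oxidizer).
The sparkler sticks have burn rate 4.4 mm/s, which is > 1.8 mm/s, so they are Code R8 (Flammable Solid).
Total Code R3: (two 0.9 oz packs = 51.12 g) + (one 1.5 oz pack = 42.6 g) = 93.72 g.
That is within the Code R3 ocean vessel limit of 100 g.
Code R8 quantity: two 275 g packs = 550 g.
550 g ≤ 1 kg (ocean vessel limit, Code R8) — within limit.
The segregation rule (Code R3 with Code R6) does not apply to Code R3 with Code R8.
Every hazard code is within its ocean vessel limit and no segregation rule is violated.

Yes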